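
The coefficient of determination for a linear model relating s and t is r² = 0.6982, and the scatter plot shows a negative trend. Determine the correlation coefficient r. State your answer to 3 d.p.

-0.836

|r| = √0.6982 = 0.836
The association is negative, so r = −0.836.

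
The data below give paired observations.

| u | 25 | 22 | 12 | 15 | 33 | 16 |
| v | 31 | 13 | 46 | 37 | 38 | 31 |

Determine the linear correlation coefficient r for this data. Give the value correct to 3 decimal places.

n = 6, Σu = 123, Σv = 196, Σu² = 2823, Σv² = 7020, Σuv = 3918
nΣuv − ΣuΣv = 23508 − 24108 = -600
nΣu² − (Σu)² = 16938 − 15129 = 1809; nΣv² − (Σv)² = 42120 − 38416 = 3704
r = -600 / √(1809 × 3704) = -600 / 2588.5394 ≈ -0.232

-0.232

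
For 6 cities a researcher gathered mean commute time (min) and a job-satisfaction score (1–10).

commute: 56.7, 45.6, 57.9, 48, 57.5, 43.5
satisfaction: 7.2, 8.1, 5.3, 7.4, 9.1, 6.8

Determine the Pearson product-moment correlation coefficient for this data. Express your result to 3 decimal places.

-0.086

n = 6, Σx = 309.2, Σy = 43.9, Σx² = 16149.16, Σy² = 329.35, Σxy = 2258.72
nΣxy − ΣxΣy = 13552.32 − 13573.88 = -21.56
nΣx² − (Σx)² = 96894.96 − 95604.64 = 1290.32; nΣy² − (Σy)² = 1976.1 − 1927.21 = 48.89
r = -21.56 / √(1290.32 × 48.89) = -21.56 / 251.1648 ≈ -0.086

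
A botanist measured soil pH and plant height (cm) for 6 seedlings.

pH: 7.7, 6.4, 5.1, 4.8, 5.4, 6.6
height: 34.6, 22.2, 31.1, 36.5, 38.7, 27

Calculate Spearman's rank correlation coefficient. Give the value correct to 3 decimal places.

-0.371

Rank pH: 6, 4, 2, 1, 3, 5
Rank height: 4, 1, 3, 5, 6, 2
d = rank(pH) − rank(height): 2, 3, -1, -4, -3, 3; Σd² = 48
ρ = 1 − 6Σd² / [n(n²−1)] = 1 − 6×48 / (6×35) = 1 − 288/210 ≈ -0.371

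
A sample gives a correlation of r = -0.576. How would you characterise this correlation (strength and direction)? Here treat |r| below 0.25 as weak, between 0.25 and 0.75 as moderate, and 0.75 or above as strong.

r = -0.576 < 0 so the relationship is negative.
|r| = 0.576, which falls in the moderate range.

moderate negative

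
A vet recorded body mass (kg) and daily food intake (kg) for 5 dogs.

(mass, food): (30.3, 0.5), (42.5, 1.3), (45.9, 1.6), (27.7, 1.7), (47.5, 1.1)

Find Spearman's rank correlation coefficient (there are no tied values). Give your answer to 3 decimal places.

Rank mass: 2, 3, 4, 1, 5
Rank food: 1, 3, 4, 5, 2
d = rank(mass) − rank(food): 1, 0, 0, -4, 3; Σd² = 26
ρ = 1 − 6Σd² / [n(n²−1)] = 1 − 6×26 / (5×24) = 1 − 156/120 ≈ -0.300

-0.300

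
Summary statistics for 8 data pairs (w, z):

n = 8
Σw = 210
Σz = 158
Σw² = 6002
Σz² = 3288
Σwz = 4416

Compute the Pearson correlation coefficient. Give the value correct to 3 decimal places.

0.938

r = (nΣwz − ΣwΣz) / √[(nΣw² − (Σw)²)(nΣz² − (Σz)²)]
Numerator: 8×4416 − 210×158 = 2148
Denominator: √[(48016 − 44100)(26304 − 24964)] = √[3916 × 1340] = 2290.7291
r = 2148 / 2290.7291 ≈ 0.938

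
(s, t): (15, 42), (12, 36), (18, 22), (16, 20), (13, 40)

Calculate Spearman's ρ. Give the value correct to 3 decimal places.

Rank s: 3, 1, 5, 4, 2
Rank t: 5, 3, 2, 1, 4
d = rank(s) − rank(t): -2, -2, 3, 3, -2; Σd² = 30
ρ = 1 − 6Σd² / [n(n²−1)] = 1 − 6×30 / (5×24) = 1 − 180/120 ≈ -0.500

-0.500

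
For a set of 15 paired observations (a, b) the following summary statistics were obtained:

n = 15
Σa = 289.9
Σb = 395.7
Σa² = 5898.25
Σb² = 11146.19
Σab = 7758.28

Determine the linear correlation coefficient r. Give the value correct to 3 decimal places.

0.242

r = (nΣab − ΣaΣb) / √[(nΣa² − (Σa)²)(nΣb² − (Σb)²)]
Numerator: 15×7758.28 − 289.9×395.7 = 1660.77
Denominator: √[(88473.75 − 84042.01)(167192.85 − 156578.49)] = √[4431.74 × 10614.36] = 6858.5774
r = 1660.77 / 6858.5774 ≈ 0.242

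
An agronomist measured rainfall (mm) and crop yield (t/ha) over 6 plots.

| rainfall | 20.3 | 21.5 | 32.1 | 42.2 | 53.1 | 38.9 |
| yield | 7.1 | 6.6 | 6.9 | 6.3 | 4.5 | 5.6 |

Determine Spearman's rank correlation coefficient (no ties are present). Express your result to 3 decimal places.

Rank rainfall: 1, 2, 3, 5, 6, 4
Rank yield: 6, 4, 5, 3, 1, 2
d = rank(rainfall) − rank(yield): -5, -2, -2, 2, 5, 2; Σd² = 66
ρ = 1 − 6Σd² / [n(n²−1)] = 1 − 6×66 / (6×35) = 1 − 396/210 ≈ -0.886

-0.886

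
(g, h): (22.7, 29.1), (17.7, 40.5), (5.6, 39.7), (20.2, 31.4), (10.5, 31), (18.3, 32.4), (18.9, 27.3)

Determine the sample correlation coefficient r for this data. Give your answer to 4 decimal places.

n = 7, Σg = 113.9, Σh = 231.4, Σg² = 2070.33, Σh² = 7805.16, Σgh = 3668.41
nΣgh − ΣgΣh = 25678.87 − 26356.46 = -677.59
nΣg² − (Σg)² = 14492.31 − 12973.21 = 1519.1; nΣh² − (Σh)² = 54636.12 − 53545.96 = 1090.16
r = -677.59 / √(1519.1 × 1090.16) = -677.59 / 1286.8807 ≈ -0.5265

-0.5265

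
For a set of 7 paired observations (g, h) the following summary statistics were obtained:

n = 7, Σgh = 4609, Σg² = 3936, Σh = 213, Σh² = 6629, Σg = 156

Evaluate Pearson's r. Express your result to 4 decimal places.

-0.5292

r = (nΣgh − ΣgΣh) / √[(nΣg² − (Σg)²)(nΣh² − (Σh)²)]
Numerator: 7×4609 − 156×213 = -965
Denominator: √[(27552 − 24336)(46403 − 45369)] = √[3216 × 1034] = 1823.5526
r = -965 / 1823.5526 ≈ -0.5292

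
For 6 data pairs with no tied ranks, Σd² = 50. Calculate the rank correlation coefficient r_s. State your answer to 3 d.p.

-0.429

ρ = 1 − 6Σd² / [n(n²−1)] = 1 − 6×50 / (6×35)
  = 1 − 300/210 = 1 − 1.4286 ≈ -0.429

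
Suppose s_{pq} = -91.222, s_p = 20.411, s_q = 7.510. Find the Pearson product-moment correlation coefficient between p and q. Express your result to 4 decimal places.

r = Cov(p,q) / (s_p · s_q) = -91.222 / (20.411 × 7.510)
  = -91.222 / 153.2866 ≈ -0.5951

-0.5951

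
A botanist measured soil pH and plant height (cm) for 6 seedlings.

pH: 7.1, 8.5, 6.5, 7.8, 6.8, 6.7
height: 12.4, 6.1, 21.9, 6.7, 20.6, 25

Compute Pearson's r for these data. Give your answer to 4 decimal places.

-0.9077

n = 6, Σx = 43.4, Σy = 92.7, Σx² = 316.88, Σy² = 1764.83, Σxy = 642.08
nΣxy − ΣxΣy = 3852.48 − 4023.18 = -170.7
nΣx² − (Σx)² = 1901.28 − 1883.56 = 17.72; nΣy² − (Σy)² = 10588.98 − 8593.29 = 1995.69
r = -170.7 / √(17.72 × 1995.69) = -170.7 / 188.0522 ≈ -0.9077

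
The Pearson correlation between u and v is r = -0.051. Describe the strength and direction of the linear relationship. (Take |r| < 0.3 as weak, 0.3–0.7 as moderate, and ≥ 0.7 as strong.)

weak negative

r = -0.051 < 0 so the relationship is negative.
|r| = 0.051, which falls in the weak range.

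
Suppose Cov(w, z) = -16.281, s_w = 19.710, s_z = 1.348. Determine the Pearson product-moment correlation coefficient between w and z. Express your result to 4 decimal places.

r = Cov(w,z) / (s_w · s_z) = -16.281 / (19.710 × 1.348)
  = -16.281 / 26.5691 ≈ -0.6128

-0.6128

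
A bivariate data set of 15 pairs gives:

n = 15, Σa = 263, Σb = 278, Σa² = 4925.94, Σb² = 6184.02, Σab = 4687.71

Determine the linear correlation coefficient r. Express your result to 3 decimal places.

-0.327

r = (nΣab − ΣaΣb) / √[(nΣa² − (Σa)²)(nΣb² − (Σb)²)]
Numerator: 15×4687.71 − 263×278 = -2798.35
Denominator: √[(73889.1 − 69169)(92760.3 − 77284)] = √[4720.1 × 15476.3] = 8546.9108
r = -2798.35 / 8546.9108 ≈ -0.327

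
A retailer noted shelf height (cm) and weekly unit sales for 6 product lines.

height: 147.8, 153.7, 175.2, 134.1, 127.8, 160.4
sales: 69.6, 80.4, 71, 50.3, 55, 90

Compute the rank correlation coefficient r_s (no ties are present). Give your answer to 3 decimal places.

0.771

Rank height: 3, 4, 6, 2, 1, 5
Rank sales: 3, 5, 4, 1, 2, 6
d = rank(height) − rank(sales): 0, -1, 2, 1, -1, -1; Σd² = 8
ρ = 1 − 6Σd² / [n(n²−1)] = 1 − 6×8 / (6×35) = 1 − 48/210 ≈ 0.771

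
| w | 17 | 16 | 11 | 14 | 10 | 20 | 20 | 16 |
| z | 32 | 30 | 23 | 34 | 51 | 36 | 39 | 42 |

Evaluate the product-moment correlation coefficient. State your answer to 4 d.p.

n = 8, Σw = 124, Σz = 287, Σw² = 2018, Σz² = 10791, Σwz = 4435
nΣwz − ΣwΣz = 35480 − 35588 = -108
nΣw² − (Σw)² = 16144 − 15376 = 768; nΣz² − (Σz)² = 86328 − 82369 = 3959
r = -108 / √(768 × 3959) = -108 / 1743.7064 ≈ -0.0619

-0.0619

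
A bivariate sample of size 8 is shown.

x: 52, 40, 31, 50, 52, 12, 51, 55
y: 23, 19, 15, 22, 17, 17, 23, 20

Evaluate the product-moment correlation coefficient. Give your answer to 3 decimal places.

0.618

n = 8, Σx = 343, Σy = 156, Σx² = 16239, Σy² = 3106, Σxy = 6882
nΣxy − ΣxΣy = 55056 − 53508 = 1548
nΣx² − (Σx)² = 129912 − 117649 = 12263; nΣy² − (Σy)² = 24848 − 24336 = 512
r = 1548 / √(12263 × 512) = 1548 / 2505.7246 ≈ 0.618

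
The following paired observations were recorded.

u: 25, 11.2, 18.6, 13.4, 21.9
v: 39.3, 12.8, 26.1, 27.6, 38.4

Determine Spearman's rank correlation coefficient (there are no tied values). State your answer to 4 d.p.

Rank u: 5, 1, 3, 2, 4
Rank v: 5, 1, 2, 3, 4
d = rank(u) − rank(v): 0, 0, 1, -1, 0; Σd² = 2
ρ = 1 − 6Σd² / [n(n²−1)] = 1 − 6×2 / (5×24) = 1 − 12/120 ≈ 0.9000

0.9000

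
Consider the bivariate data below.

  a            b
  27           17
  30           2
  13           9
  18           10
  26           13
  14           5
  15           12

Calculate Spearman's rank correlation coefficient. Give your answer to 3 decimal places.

0.179

Rank a: 6, 7, 1, 4, 5, 2, 3
Rank b: 7, 1, 3, 4, 6, 2, 5
d = rank(a) − rank(b): -1, 6, -2, 0, -1, 0, -2; Σd² = 46
ρ = 1 − 6Σd² / [n(n²−1)] = 1 − 6×46 / (7×48) = 1 − 276/336 ≈ 0.179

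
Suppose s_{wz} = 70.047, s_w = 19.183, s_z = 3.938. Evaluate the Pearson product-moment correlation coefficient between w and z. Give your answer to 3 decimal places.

r = Cov(w,z) / (s_w · s_z) = 70.047 / (19.183 × 3.938)
  = 70.047 / 75.5427 ≈ 0.927

0.927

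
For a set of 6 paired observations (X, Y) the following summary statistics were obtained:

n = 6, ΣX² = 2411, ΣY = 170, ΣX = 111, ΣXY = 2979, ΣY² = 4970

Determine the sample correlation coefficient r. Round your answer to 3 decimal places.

-0.709

r = (nΣXY − ΣXΣY) / √[(nΣX² − (ΣX)²)(nΣY² − (ΣY)²)]
Numerator: 6×2979 − 111×170 = -996
Denominator: √[(14466 − 12321)(29820 − 28900)] = √[2145 × 920] = 1404.7776
r = -996 / 1404.7776 ≈ -0.709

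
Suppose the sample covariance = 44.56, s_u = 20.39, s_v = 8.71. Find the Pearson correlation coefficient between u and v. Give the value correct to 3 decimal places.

r = Cov(u,v) / (s_u · s_v) = 44.56 / (20.39 × 8.71)
  = 44.56 / 177.5969 ≈ 0.251

0.251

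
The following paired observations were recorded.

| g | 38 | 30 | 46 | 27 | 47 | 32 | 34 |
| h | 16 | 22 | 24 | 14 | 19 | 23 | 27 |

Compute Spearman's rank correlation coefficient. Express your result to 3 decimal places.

Rank g: 5, 2, 6, 1, 7, 3, 4
Rank h: 2, 4, 6, 1, 3, 5, 7
d = rank(g) − rank(h): 3, -2, 0, 0, 4, -2, -3; Σd² = 42
ρ = 1 − 6Σd² / [n(n²−1)] = 1 − 6×42 / (7×48) = 1 − 252/336 ≈ 0.250

0.250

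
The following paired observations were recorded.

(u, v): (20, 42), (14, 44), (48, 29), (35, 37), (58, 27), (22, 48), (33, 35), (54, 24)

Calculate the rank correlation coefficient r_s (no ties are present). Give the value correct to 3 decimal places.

Rank u: 2, 1, 6, 5, 8, 3, 4, 7
Rank v: 6, 7, 3, 5, 2, 8, 4, 1
d = rank(u) − rank(v): -4, -6, 3, 0, 6, -5, 0, 6; Σd² = 158
ρ = 1 − 6Σd² / [n(n²−1)] = 1 − 6×158 / (8×63) = 1 − 948/504 ≈ -0.881

-0.881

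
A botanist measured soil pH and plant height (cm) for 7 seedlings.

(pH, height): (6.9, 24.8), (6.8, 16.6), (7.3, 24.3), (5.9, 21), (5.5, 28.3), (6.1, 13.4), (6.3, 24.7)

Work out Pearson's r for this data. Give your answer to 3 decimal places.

-0.078

n = 7, Σx = 44.8, Σy = 153.1, Σx² = 289.1, Σy² = 3512.63, Σxy = 978.29
nΣxy − ΣxΣy = 6848.03 − 6858.88 = -10.85
nΣx² − (Σx)² = 2023.7 − 2007.04 = 16.66; nΣy² − (Σy)² = 24588.41 − 23439.61 = 1148.8
r = -10.85 / √(16.66 × 1148.8) = -10.85 / 138.3438 ≈ -0.078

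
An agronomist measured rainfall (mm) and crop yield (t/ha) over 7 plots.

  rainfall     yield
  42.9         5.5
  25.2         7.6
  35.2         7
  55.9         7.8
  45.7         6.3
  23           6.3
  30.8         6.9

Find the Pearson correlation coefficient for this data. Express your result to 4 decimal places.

0.0603

n = 7, Σx = 258.7, Σy = 47.4, Σx² = 10405.43, Σy² = 324.84, Σxy = 1755.22
nΣxy − ΣxΣy = 12286.54 − 12262.38 = 24.16
nΣx² − (Σx)² = 72838.01 − 66925.69 = 5912.32; nΣy² − (Σy)² = 2273.88 − 2246.76 = 27.12
r = 24.16 / √(5912.32 × 27.12) = 24.16 / 400.4274 ≈ 0.0603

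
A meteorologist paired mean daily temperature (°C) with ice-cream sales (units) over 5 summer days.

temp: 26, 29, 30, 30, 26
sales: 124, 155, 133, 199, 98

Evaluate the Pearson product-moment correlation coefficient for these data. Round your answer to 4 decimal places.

0.7497

n = 5, Σx = 141, Σy = 709, Σx² = 3993, Σy² = 106295, Σxy = 20227
nΣxy − ΣxΣy = 101135 − 99969 = 1166
nΣx² − (Σx)² = 19965 − 19881 = 84; nΣy² − (Σy)² = 531475 − 502681 = 28794
r = 1166 / √(84 × 28794) = 1166 / 1555.2157 ≈ 0.7497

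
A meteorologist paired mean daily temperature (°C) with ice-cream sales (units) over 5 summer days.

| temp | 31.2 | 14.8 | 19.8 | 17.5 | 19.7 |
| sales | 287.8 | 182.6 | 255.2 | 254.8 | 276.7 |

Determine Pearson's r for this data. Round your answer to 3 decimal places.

n = 5, Σx = 103, Σy = 1257.1, Σx² = 2278.86, Σy² = 322784.57, Σxy = 26644.79
nΣxy − ΣxΣy = 133223.95 − 129481.3 = 3742.65
nΣx² − (Σx)² = 11394.3 − 10609 = 785.3; nΣy² − (Σy)² = 1613922.85 − 1580300.41 = 33622.44
r = 3742.65 / √(785.3 × 33622.44) = 3742.65 / 5138.4533 ≈ 0.728

0.728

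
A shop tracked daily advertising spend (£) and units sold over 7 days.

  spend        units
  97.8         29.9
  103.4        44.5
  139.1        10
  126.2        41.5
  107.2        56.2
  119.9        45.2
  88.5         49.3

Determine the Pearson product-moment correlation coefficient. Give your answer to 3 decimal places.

n = 7, Σx = 782.1, Σy = 276.6, Σx² = 89231.75, Σy² = 12328.48, Σxy = 29960.99
nΣxy − ΣxΣy = 209726.93 − 216328.86 = -6601.93
nΣx² − (Σx)² = 624622.25 − 611680.41 = 12941.84; nΣy² − (Σy)² = 86299.36 − 76507.56 = 9791.8
r = -6601.93 / √(12941.84 × 9791.8) = -6601.93 / 11257.1714 ≈ -0.586

-0.586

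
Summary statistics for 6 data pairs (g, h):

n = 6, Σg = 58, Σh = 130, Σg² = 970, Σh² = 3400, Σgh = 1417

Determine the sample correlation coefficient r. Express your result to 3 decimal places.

0.328

r = (nΣgh − ΣgΣh) / √[(nΣg² − (Σg)²)(nΣh² − (Σh)²)]
Numerator: 6×1417 − 58×130 = 962
Denominator: √[(5820 − 3364)(20400 − 16900)] = √[2456 × 3500] = 2931.8936
r = 962 / 2931.8936 ≈ 0.328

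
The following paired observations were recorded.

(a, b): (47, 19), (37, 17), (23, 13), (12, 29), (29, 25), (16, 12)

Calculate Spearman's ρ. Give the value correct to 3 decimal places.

Rank a: 6, 5, 3, 1, 4, 2
Rank b: 4, 3, 2, 6, 5, 1
d = rank(a) − rank(b): 2, 2, 1, -5, -1, 1; Σd² = 36
ρ = 1 − 6Σd² / [n(n²−1)] = 1 − 6×36 / (6×35) = 1 − 216/210 ≈ -0.029

-0.029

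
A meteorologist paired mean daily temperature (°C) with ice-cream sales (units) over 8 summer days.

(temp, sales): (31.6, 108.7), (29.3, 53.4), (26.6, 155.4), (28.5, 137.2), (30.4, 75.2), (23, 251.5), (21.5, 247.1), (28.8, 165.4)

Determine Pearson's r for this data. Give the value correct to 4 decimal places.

-0.8868

n = 8, Σx = 219.7, Σy = 1193.9, Σx² = 6121.71, Σy² = 214963.11, Σxy = 31190.13
nΣxy − ΣxΣy = 249521.04 − 262299.83 = -12778.79
nΣx² − (Σx)² = 48973.68 − 48268.09 = 705.59; nΣy² − (Σy)² = 1719704.88 − 1425397.21 = 294307.67
r = -12778.79 / √(705.59 × 294307.67) = -12778.79 / 14410.4319 ≈ -0.8868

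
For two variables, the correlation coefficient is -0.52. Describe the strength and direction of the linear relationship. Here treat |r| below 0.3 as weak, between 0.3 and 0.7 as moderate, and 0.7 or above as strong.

moderate negative

r = -0.52 < 0 so the relationship is negative.
|r| = 0.52, which falls in the moderate range.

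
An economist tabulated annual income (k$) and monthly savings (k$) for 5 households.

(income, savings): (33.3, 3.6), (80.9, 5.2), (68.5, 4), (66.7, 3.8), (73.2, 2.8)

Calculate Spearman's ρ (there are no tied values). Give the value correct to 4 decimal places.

0.4000

Rank income: 1, 5, 3, 2, 4
Rank savings: 2, 5, 4, 3, 1
d = rank(income) − rank(savings): -1, 0, -1, -1, 3; Σd² = 12
ρ = 1 − 6Σd² / [n(n²−1)] = 1 − 6×12 / (5×24) = 1 − 72/120 ≈ 0.4000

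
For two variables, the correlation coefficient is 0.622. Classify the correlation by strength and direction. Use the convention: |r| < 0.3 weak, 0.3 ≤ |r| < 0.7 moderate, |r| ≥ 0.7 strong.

moderate positive

r = 0.622 > 0 so the relationship is positive.
|r| = 0.622, which falls in the moderate range.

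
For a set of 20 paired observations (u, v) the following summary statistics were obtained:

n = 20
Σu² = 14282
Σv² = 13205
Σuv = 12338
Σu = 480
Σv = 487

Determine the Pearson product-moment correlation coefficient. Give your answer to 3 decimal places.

r = (nΣuv − ΣuΣv) / √[(nΣu² − (Σu)²)(nΣv² − (Σv)²)]
Numerator: 20×12338 − 480×487 = 13000
Denominator: √[(285640 − 230400)(264100 − 237169)] = √[55240 × 26931] = 38570.3052
r = 13000 / 38570.3052 ≈ 0.337

0.337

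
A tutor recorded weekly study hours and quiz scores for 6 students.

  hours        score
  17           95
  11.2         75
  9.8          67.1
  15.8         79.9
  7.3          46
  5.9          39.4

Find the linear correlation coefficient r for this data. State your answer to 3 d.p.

0.955

n = 6, Σx = 67, Σy = 402.4, Σx² = 848.22, Σy² = 29204.78, Σxy = 4943.26
nΣxy − ΣxΣy = 29659.56 − 26960.8 = 2698.76
nΣx² − (Σx)² = 5089.32 − 4489 = 600.32; nΣy² − (Σy)² = 175228.68 − 161925.76 = 13302.92
r = 2698.76 / √(600.32 × 13302.92) = 2698.76 / 2825.9527 ≈ 0.955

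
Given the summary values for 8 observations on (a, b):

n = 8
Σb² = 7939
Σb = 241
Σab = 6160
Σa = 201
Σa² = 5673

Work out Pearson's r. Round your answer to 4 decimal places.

r = (nΣab − ΣaΣb) / √[(nΣa² − (Σa)²)(nΣb² − (Σb)²)]
Numerator: 8×6160 − 201×241 = 839
Denominator: √[(45384 − 40401)(63512 − 58081)] = √[4983 × 5431] = 5202.1796
r = 839 / 5202.1796 ≈ 0.1613

0.1613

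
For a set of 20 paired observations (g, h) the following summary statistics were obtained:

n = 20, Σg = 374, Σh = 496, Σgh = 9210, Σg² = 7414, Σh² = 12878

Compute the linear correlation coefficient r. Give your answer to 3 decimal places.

r = (nΣgh − ΣgΣh) / √[(nΣg² − (Σg)²)(nΣh² − (Σh)²)]
Numerator: 20×9210 − 374×496 = -1304
Denominator: √[(148280 − 139876)(257560 − 246016)] = √[8404 × 11544] = 9849.6587
r = -1304 / 9849.6587 ≈ -0.132

-0.132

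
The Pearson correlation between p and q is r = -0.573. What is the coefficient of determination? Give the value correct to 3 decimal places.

r² = (-0.573)² = 0.328

0.328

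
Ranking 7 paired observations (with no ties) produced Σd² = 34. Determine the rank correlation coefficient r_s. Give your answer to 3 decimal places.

ρ = 1 − 6Σd² / [n(n²−1)] = 1 − 6×34 / (7×48)
  = 1 − 204/336 = 1 − 0.6071 ≈ 0.393

0.393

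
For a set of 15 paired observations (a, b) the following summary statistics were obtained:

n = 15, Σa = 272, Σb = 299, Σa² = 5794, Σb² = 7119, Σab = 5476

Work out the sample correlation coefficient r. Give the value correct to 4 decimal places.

0.0542

r = (nΣab − ΣaΣb) / √[(nΣa² − (Σa)²)(nΣb² − (Σb)²)]
Numerator: 15×5476 − 272×299 = 812
Denominator: √[(86910 − 73984)(106785 − 89401)] = √[12926 × 17384] = 14990.1829
r = 812 / 14990.1829 ≈ 0.0542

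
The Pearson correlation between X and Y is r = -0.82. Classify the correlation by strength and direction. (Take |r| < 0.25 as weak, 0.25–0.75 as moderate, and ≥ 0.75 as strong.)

r = -0.82 < 0 so the relationship is negative.
|r| = 0.82, which falls in the strong range.

strong negative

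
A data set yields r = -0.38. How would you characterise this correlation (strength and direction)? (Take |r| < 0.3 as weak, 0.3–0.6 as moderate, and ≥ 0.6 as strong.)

r = -0.38 < 0 so the relationship is negative.
|r| = 0.38, which falls in the moderate range.

moderate negative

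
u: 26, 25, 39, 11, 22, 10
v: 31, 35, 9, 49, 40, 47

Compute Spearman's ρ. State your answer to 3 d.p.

Rank u: 5, 4, 6, 2, 3, 1
Rank v: 2, 3, 1, 6, 4, 5
d = rank(u) − rank(v): 3, 1, 5, -4, -1, -4; Σd² = 68
ρ = 1 − 6Σd² / [n(n²−1)] = 1 − 6×68 / (6×35) = 1 − 408/210 ≈ -0.943

-0.943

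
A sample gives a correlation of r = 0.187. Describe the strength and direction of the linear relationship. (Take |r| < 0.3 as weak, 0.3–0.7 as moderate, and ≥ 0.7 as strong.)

weak positive

r = 0.187 > 0 so the relationship is positive.
|r| = 0.187, which falls in the weak range.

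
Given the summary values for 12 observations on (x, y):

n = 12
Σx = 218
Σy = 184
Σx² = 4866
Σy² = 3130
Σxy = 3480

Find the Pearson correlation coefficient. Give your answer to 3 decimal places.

0.260

r = (nΣxy − ΣxΣy) / √[(nΣx² − (Σx)²)(nΣy² − (Σy)²)]
Numerator: 12×3480 − 218×184 = 1648
Denominator: √[(58392 − 47524)(37560 − 33856)] = √[10868 × 3704] = 6344.6885
r = 1648 / 6344.6885 ≈ 0.260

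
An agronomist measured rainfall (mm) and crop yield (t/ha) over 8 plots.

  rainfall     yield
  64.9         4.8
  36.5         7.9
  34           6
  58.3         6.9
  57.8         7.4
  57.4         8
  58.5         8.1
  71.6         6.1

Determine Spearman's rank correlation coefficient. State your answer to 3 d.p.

-0.190

Rank rainfall: 7, 2, 1, 5, 4, 3, 6, 8
Rank yield: 1, 6, 2, 4, 5, 7, 8, 3
d = rank(rainfall) − rank(yield): 6, -4, -1, 1, -1, -4, -2, 5; Σd² = 100
ρ = 1 − 6Σd² / [n(n²−1)] = 1 − 6×100 / (8×63) = 1 − 600/504 ≈ -0.190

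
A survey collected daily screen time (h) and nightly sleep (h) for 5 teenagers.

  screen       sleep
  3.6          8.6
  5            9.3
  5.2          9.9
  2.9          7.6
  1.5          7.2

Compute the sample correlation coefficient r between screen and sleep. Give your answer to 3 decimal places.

n = 5, Σx = 18.2, Σy = 42.6, Σx² = 75.66, Σy² = 368.06, Σxy = 161.78
nΣxy − ΣxΣy = 808.9 − 775.32 = 33.58
nΣx² − (Σx)² = 378.3 − 331.24 = 47.06; nΣy² − (Σy)² = 1840.3 − 1814.76 = 25.54
r = 33.58 / √(47.06 × 25.54) = 33.58 / 34.6686 ≈ 0.969

0.969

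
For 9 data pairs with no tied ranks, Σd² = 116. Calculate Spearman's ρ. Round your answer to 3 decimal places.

0.033

ρ = 1 − 6Σd² / [n(n²−1)] = 1 − 6×116 / (9×80)
  = 1 − 696/720 = 1 − 0.9667 ≈ 0.033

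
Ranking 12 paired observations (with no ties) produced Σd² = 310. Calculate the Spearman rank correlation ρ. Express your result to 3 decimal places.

-0.084

ρ = 1 − 6Σd² / [n(n²−1)] = 1 − 6×310 / (12×143)
  = 1 − 1860/1716 = 1 − 1.0839 ≈ -0.084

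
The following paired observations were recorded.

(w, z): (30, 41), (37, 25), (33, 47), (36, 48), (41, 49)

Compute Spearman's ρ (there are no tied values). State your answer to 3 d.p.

0.400

Rank w: 1, 4, 2, 3, 5
Rank z: 2, 1, 3, 4, 5
d = rank(w) − rank(z): -1, 3, -1, -1, 0; Σd² = 12
ρ = 1 − 6Σd² / [n(n²−1)] = 1 − 6×12 / (5×24) = 1 − 72/120 ≈ 0.400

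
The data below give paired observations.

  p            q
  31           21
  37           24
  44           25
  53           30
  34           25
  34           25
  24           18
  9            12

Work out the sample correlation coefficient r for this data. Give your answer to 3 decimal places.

0.964

n = 8, Σp = 266, Σq = 180, Σp² = 10044, Σq² = 4260, Σpq = 6469
nΣpq − ΣpΣq = 51752 − 47880 = 3872
nΣp² − (Σp)² = 80352 − 70756 = 9596; nΣq² − (Σq)² = 34080 − 32400 = 1680
r = 3872 / √(9596 × 1680) = 3872 / 4015.1314 ≈ 0.964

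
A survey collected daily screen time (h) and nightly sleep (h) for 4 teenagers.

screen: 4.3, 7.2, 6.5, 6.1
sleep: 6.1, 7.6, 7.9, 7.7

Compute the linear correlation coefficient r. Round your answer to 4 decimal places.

n = 4, Σx = 24.1, Σy = 29.3, Σx² = 149.79, Σy² = 216.67, Σxy = 179.27
nΣxy − ΣxΣy = 717.08 − 706.13 = 10.95
nΣx² − (Σx)² = 599.16 − 580.81 = 18.35; nΣy² − (Σy)² = 866.68 − 858.49 = 8.19
r = 10.95 / √(18.35 × 8.19) = 10.95 / 12.2591 ≈ 0.8932

0.8932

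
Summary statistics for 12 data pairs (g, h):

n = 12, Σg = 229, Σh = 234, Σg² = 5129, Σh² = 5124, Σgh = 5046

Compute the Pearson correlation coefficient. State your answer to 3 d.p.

r = (nΣgh − ΣgΣh) / √[(nΣg² − (Σg)²)(nΣh² − (Σh)²)]
Numerator: 12×5046 − 229×234 = 6966
Denominator: √[(61548 − 52441)(61488 − 54756)] = √[9107 × 6732] = 7829.9632
r = 6966 / 7829.9632 ≈ 0.890

0.890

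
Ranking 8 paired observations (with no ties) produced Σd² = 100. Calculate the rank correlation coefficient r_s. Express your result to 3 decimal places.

-0.190

ρ = 1 − 6Σd² / [n(n²−1)] = 1 − 6×100 / (8×63)
  = 1 − 600/504 = 1 − 1.1905 ≈ -0.190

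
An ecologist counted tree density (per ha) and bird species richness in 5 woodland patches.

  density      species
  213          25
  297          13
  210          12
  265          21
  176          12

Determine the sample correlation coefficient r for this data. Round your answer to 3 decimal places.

0.095

n = 5, Σx = 1161, Σy = 83, Σx² = 278879, Σy² = 1523, Σxy = 19383
nΣxy − ΣxΣy = 96915 − 96363 = 552
nΣx² − (Σx)² = 1394395 − 1347921 = 46474; nΣy² − (Σy)² = 7615 − 6889 = 726
r = 552 / √(46474 × 726) = 552 / 5808.6250 ≈ 0.095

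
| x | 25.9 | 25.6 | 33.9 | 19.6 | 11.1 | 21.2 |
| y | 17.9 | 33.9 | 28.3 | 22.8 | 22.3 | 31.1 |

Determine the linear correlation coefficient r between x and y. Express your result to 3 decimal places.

n = 6, Σx = 137.3, Σy = 156.3, Σx² = 3432.19, Σy² = 4254.85, Σxy = 3644.55
nΣxy − ΣxΣy = 21867.3 − 21459.99 = 407.31
nΣx² − (Σx)² = 20593.14 − 18851.29 = 1741.85; nΣy² − (Σy)² = 25529.1 − 24429.69 = 1099.41
r = 407.31 / √(1741.85 × 1099.41) = 407.31 / 1383.8379 ≈ 0.294

0.294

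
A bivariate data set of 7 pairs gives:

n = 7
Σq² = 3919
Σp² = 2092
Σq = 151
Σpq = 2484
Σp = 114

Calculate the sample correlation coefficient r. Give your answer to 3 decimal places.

r = (nΣpq − ΣpΣq) / √[(nΣp² − (Σp)²)(nΣq² − (Σq)²)]
Numerator: 7×2484 − 114×151 = 174
Denominator: √[(14644 − 12996)(27433 − 22801)] = √[1648 × 4632] = 2762.8854
r = 174 / 2762.8854 ≈ 0.063

0.063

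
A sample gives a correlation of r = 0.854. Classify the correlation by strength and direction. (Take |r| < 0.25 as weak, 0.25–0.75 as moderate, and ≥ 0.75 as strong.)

r = 0.854 > 0 so the relationship is positive.
|r| = 0.854, which falls in the strong range.

strong positive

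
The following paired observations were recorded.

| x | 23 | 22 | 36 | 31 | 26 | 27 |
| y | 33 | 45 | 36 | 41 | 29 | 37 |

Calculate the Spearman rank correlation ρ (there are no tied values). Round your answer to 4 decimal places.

-0.0857

Rank x: 2, 1, 6, 5, 3, 4
Rank y: 2, 6, 3, 5, 1, 4
d = rank(x) − rank(y): 0, -5, 3, 0, 2, 0; Σd² = 38
ρ = 1 − 6Σd² / [n(n²−1)] = 1 − 6×38 / (6×35) = 1 − 228/210 ≈ -0.0857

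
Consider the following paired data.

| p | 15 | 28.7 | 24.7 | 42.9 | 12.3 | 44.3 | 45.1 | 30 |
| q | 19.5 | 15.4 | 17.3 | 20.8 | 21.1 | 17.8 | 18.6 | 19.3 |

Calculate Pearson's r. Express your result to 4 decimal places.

-0.1771

n = 8, Σp = 243, Σq = 149.8, Σp² = 8546.98, Σq² = 2829.84, Σpq = 4520.04
nΣpq − ΣpΣq = 36160.32 − 36401.4 = -241.08
nΣp² − (Σp)² = 68375.84 − 59049 = 9326.84; nΣq² − (Σq)² = 22638.72 − 22440.04 = 198.68
r = -241.08 / √(9326.84 × 198.68) = -241.08 / 1361.2702 ≈ -0.1771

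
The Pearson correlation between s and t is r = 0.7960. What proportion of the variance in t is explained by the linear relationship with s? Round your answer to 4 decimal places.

r² = (0.7960)² = 0.6336

0.6336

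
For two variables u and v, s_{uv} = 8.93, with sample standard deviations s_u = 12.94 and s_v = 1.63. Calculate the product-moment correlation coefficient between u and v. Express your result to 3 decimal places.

0.423

r = Cov(u,v) / (s_u · s_v) = 8.93 / (12.94 × 1.63)
  = 8.93 / 21.0922 ≈ 0.423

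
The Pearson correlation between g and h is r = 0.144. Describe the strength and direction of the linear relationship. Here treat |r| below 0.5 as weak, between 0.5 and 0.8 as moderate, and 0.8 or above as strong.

r = 0.144 > 0 so the relationship is positive.
|r| = 0.144, which falls in the weak range.

weak positive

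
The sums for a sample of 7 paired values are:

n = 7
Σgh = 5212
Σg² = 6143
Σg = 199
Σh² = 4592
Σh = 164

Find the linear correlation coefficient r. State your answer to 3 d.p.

r = (nΣgh − ΣgΣh) / √[(nΣg² − (Σg)²)(nΣh² − (Σh)²)]
Numerator: 7×5212 − 199×164 = 3848
Denominator: √[(43001 − 39601)(32144 − 26896)] = √[3400 × 5248] = 4224.1212
r = 3848 / 4224.1212 ≈ 0.911

0.911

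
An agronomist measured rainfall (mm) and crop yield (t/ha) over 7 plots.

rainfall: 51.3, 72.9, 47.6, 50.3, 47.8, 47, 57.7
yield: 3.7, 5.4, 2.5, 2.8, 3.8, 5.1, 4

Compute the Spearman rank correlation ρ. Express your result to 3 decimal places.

Rank rainfall: 5, 7, 2, 4, 3, 1, 6
Rank yield: 3, 7, 1, 2, 4, 6, 5
d = rank(rainfall) − rank(yield): 2, 0, 1, 2, -1, -5, 1; Σd² = 36
ρ = 1 − 6Σd² / [n(n²−1)] = 1 − 6×36 / (7×48) = 1 − 216/336 ≈ 0.357

0.357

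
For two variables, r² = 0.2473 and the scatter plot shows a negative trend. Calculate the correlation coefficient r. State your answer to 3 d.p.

-0.497

|r| = √0.2473 = 0.497
The association is negative, so r = −0.497.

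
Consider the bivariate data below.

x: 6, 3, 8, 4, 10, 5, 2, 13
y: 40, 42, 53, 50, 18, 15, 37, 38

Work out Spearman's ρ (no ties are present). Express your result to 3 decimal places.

Rank x: 5, 2, 6, 3, 7, 4, 1, 8
Rank y: 5, 6, 8, 7, 2, 1, 3, 4
d = rank(x) − rank(y): 0, -4, -2, -4, 5, 3, -2, 4; Σd² = 90
ρ = 1 − 6Σd² / [n(n²−1)] = 1 − 6×90 / (8×63) = 1 − 540/504 ≈ -0.071

-0.071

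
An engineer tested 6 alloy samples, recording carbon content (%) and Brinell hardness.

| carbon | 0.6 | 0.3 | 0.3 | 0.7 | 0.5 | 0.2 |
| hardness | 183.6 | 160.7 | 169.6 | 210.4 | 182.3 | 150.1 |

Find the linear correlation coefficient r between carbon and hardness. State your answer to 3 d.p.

0.954

n = 6, Σx = 2.6, Σy = 1056.7, Σx² = 1.32, Σy² = 188329.07, Σxy = 477.7
nΣxy − ΣxΣy = 2866.2 − 2747.42 = 118.78
nΣx² − (Σx)² = 7.92 − 6.76 = 1.16; nΣy² − (Σy)² = 1129974.42 − 1116614.89 = 13359.53
r = 118.78 / √(1.16 × 13359.53) = 118.78 / 124.4872 ≈ 0.954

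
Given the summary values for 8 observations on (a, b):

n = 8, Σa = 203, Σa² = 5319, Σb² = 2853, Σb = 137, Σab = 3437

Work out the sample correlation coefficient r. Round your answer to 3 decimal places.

r = (nΣab − ΣaΣb) / √[(nΣa² − (Σa)²)(nΣb² − (Σb)²)]
Numerator: 8×3437 − 203×137 = -315
Denominator: √[(42552 − 41209)(22824 − 18769)] = √[1343 × 4055] = 2333.6377
r = -315 / 2333.6377 ≈ -0.135

-0.135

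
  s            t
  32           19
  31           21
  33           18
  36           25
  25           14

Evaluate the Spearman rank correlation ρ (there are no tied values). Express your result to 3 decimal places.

Rank s: 3, 2, 4, 5, 1
Rank t: 3, 4, 2, 5, 1
d = rank(s) − rank(t): 0, -2, 2, 0, 0; Σd² = 8
ρ = 1 − 6Σd² / [n(n²−1)] = 1 − 6×8 / (5×24) = 1 − 48/120 ≈ 0.600

0.600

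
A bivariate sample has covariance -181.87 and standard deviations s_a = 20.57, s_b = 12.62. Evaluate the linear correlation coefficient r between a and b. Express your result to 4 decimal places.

r = Cov(a,b) / (s_a · s_b) = -181.87 / (20.57 × 12.62)
  = -181.87 / 259.5934 ≈ -0.7006

-0.7006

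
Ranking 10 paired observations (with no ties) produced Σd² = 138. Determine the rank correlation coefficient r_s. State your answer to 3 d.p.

ρ = 1 − 6Σd² / [n(n²−1)] = 1 − 6×138 / (10×99)
  = 1 − 828/990 = 1 − 0.8364 ≈ 0.164

0.164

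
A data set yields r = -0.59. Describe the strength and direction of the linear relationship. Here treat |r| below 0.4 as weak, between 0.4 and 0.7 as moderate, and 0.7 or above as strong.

r = -0.59 < 0 so the relationship is negative.
|r| = 0.59, which falls in the moderate range.

moderate negative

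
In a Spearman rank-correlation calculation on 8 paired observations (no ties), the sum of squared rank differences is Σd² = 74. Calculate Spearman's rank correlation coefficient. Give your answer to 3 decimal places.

ρ = 1 − 6Σd² / [n(n²−1)] = 1 − 6×74 / (8×63)
  = 1 − 444/504 = 1 − 0.8810 ≈ 0.119

0.119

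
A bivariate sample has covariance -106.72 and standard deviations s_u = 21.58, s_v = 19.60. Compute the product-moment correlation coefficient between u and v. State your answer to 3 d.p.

-0.252

r = Cov(u,v) / (s_u · s_v) = -106.72 / (21.58 × 19.60)
  = -106.72 / 422.9680 ≈ -0.252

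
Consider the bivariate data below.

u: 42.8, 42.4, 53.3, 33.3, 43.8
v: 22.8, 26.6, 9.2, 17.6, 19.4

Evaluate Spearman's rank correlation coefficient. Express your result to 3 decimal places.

-0.400

Rank u: 3, 2, 5, 1, 4
Rank v: 4, 5, 1, 2, 3
d = rank(u) − rank(v): -1, -3, 4, -1, 1; Σd² = 28
ρ = 1 − 6Σd² / [n(n²−1)] = 1 − 6×28 / (5×24) = 1 − 168/120 ≈ -0.400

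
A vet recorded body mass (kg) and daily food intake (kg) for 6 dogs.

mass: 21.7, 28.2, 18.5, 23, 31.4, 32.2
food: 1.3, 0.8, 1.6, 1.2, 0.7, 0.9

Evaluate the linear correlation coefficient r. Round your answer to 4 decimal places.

n = 6, Σx = 155, Σy = 6.5, Σx² = 4160.18, Σy² = 7.63, Σxy = 158.93
nΣxy − ΣxΣy = 953.58 − 1007.5 = -53.92
nΣx² − (Σx)² = 24961.08 − 24025 = 936.08; nΣy² − (Σy)² = 45.78 − 42.25 = 3.53
r = -53.92 / √(936.08 × 3.53) = -53.92 / 57.4836 ≈ -0.9380

-0.9380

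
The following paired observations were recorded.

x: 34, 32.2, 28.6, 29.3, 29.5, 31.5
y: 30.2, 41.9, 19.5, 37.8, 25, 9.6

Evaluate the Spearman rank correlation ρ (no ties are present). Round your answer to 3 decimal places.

0.314

Rank x: 6, 5, 1, 2, 3, 4
Rank y: 4, 6, 2, 5, 3, 1
d = rank(x) − rank(y): 2, -1, -1, -3, 0, 3; Σd² = 24
ρ = 1 − 6Σd² / [n(n²−1)] = 1 − 6×24 / (6×35) = 1 − 144/210 ≈ 0.314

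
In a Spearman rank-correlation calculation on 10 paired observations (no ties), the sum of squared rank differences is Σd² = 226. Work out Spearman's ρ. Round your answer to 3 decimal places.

-0.370

ρ = 1 − 6Σd² / [n(n²−1)] = 1 − 6×226 / (10×99)
  = 1 − 1356/990 = 1 − 1.3697 ≈ -0.370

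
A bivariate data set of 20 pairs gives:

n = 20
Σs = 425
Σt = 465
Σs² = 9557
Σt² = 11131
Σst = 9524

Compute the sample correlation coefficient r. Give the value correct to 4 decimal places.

-0.8713

r = (nΣst − ΣsΣt) / √[(nΣs² − (Σs)²)(nΣt² − (Σt)²)]
Numerator: 20×9524 − 425×465 = -7145
Denominator: √[(191140 − 180625)(222620 − 216225)] = √[10515 × 6395] = 8200.2088
r = -7145 / 8200.2088 ≈ -0.8713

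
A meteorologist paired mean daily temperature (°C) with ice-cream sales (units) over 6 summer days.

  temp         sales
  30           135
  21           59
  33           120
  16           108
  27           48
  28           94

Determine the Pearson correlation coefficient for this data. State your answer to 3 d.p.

0.313

n = 6, Σx = 155, Σy = 564, Σx² = 4199, Σy² = 58910, Σxy = 14905
nΣxy − ΣxΣy = 89430 − 87420 = 2010
nΣx² − (Σx)² = 25194 − 24025 = 1169; nΣy² − (Σy)² = 353460 − 318096 = 35364
r = 2010 / √(1169 × 35364) = 2010 / 6429.6591 ≈ 0.313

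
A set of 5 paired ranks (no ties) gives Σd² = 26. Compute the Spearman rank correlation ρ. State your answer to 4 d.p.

ρ = 1 − 6Σd² / [n(n²−1)] = 1 − 6×26 / (5×24)
  = 1 − 156/120 = 1 − 1.30000 ≈ -0.3000

-0.3000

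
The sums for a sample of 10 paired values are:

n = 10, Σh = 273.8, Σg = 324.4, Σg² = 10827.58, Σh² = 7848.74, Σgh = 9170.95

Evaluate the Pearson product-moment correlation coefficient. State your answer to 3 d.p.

r = (nΣgh − ΣgΣh) / √[(nΣg² − (Σg)²)(nΣh² − (Σh)²)]
Numerator: 10×9170.95 − 324.4×273.8 = 2888.78
Denominator: √[(108275.8 − 105235.36)(78487.4 − 74966.44)] = √[3040.44 × 3520.96] = 3271.8905
r = 2888.78 / 3271.8905 ≈ 0.883

0.883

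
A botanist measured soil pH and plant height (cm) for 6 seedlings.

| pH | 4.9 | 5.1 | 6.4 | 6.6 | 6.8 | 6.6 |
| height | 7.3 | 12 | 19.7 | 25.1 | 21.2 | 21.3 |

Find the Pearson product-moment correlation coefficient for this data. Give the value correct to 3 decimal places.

n = 6, Σx = 36.4, Σy = 106.6, Σx² = 224.34, Σy² = 2118.52, Σxy = 673.45
nΣxy − ΣxΣy = 4040.7 − 3880.24 = 160.46
nΣx² − (Σx)² = 1346.04 − 1324.96 = 21.08; nΣy² − (Σy)² = 12711.12 − 11363.56 = 1347.56
r = 160.46 / √(21.08 × 1347.56) = 160.46 / 168.5425 ≈ 0.952

0.952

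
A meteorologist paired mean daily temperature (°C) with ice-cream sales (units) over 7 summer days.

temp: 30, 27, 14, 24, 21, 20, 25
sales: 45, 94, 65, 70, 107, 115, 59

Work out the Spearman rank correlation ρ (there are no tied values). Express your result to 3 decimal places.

Rank temp: 7, 6, 1, 4, 3, 2, 5
Rank sales: 1, 5, 3, 4, 6, 7, 2
d = rank(temp) − rank(sales): 6, 1, -2, 0, -3, -5, 3; Σd² = 84
ρ = 1 − 6Σd² / [n(n²−1)] = 1 − 6×84 / (7×48) = 1 − 504/336 ≈ -0.500

-0.500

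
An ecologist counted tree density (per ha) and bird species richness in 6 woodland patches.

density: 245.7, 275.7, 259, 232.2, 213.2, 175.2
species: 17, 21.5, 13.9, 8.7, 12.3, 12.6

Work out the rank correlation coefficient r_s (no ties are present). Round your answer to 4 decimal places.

0.7143

Rank density: 4, 6, 5, 3, 2, 1
Rank species: 5, 6, 4, 1, 2, 3
d = rank(density) − rank(species): -1, 0, 1, 2, 0, -2; Σd² = 10
ρ = 1 − 6Σd² / [n(n²−1)] = 1 − 6×10 / (6×35) = 1 − 60/210 ≈ 0.7143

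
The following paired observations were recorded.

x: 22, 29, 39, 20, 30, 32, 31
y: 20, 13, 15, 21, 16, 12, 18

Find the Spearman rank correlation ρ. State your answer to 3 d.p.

Rank x: 2, 3, 7, 1, 4, 6, 5
Rank y: 6, 2, 3, 7, 4, 1, 5
d = rank(x) − rank(y): -4, 1, 4, -6, 0, 5, 0; Σd² = 94
ρ = 1 − 6Σd² / [n(n²−1)] = 1 − 6×94 / (7×48) = 1 − 564/336 ≈ -0.679

-0.679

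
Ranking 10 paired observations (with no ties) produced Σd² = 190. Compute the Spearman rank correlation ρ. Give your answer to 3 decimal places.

ρ = 1 − 6Σd² / [n(n²−1)] = 1 − 6×190 / (10×99)
  = 1 − 1140/990 = 1 − 1.1515 ≈ -0.152

-0.152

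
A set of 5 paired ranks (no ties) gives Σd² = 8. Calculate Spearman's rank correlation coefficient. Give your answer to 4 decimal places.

ρ = 1 − 6Σd² / [n(n²−1)] = 1 − 6×8 / (5×24)
  = 1 − 48/120 = 1 − 0.40000 ≈ 0.6000

0.6000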